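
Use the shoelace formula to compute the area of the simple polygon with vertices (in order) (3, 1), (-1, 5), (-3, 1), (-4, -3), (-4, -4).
Area = 55/2

Shoelace formula: Area = (1/2) |Σ_i (x_i · y_{i+1} − x_{i+1} · y_i)| (indices mod n). Compute each cross term:
  (3)(5) − (-1)(1) = 16
  (-1)(1) − (-3)(5) = 14
  (-3)(-3) − (-4)(1) = 13
  (-4)(-4) − (-4)(-3) = 4
  (-4)(1) − (3)(-4) = 8
Sum = 55, so (signed) Area = 55/2 = 55/2, |Area| = 55/2.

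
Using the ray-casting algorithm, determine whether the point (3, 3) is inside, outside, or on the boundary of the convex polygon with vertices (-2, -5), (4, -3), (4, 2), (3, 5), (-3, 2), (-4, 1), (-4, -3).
The point (3, 3) lies strictly inside the polygon

Cast a horizontal ray to the right from the query point and count how many polygon edges it crosses (each edge strictly once or zero times, handled with the usual half-open convention). 
Parity of crossings → odd ⇒ inside.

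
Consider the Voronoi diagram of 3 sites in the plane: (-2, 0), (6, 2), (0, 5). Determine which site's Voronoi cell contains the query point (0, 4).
Nearest site = (0, 5)

The Voronoi cell of site s contains exactly those query points closer to s than to any other site. Compute squared distances from q = (0, 4) to each site:
  (0 − 0)² + (5 − 4)² = 1
  (-2 − 0)² + (0 − 4)² = 20
  (6 − 0)² + (2 − 4)² = 40
Minimum is attained by (0, 5), so q lies in its Voronoi cell.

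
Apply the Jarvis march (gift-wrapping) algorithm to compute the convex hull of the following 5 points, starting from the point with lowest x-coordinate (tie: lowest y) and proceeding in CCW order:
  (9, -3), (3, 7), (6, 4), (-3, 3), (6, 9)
Hull (CCW) = [(-3, 3), (9, -3), (6, 9)]

Jarvis march: at each step, from the current hull vertex p, select the next vertex q as the point such that every other point lies strictly to the left of (or on) the directed line p → q. (Equivalently: for every other point r, the cross product (q − p) × (r − p) ≥ 0.)
Starting point (lowest x, tie lowest y): (-3, 3). Wrap until returning to start. Resulting hull: (-3, 3), (9, -3), (6, 9).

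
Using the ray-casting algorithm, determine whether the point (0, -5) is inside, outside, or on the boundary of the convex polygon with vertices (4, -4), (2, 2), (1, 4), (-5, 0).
The point (0, -5) lies strictly outside the polygon

Cast a horizontal ray to the right from the query point and count how many polygon edges it crosses (each edge strictly once or zero times, handled with the usual half-open convention). 
Parity of crossings → even ⇒ outside.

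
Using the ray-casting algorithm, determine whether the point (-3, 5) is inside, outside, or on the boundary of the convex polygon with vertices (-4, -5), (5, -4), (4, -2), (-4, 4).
The point (-3, 5) lies strictly outside the polygon

Cast a horizontal ray to the right from the query point and count how many polygon edges it crosses (each edge strictly once or zero times, handled with the usual half-open convention). 
Parity of crossings → even ⇒ outside.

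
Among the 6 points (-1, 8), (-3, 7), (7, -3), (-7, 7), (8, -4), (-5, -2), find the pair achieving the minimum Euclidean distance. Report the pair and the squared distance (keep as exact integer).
Pair = ((7, -3), (8, -4)); squared distance = 2

Compute all C(6, 2) = 15 pairwise squared distances (x_i − x_j)² + (y_i − y_j)². The minimum is 2, attained by the pair ((7, -3), (8, -4)).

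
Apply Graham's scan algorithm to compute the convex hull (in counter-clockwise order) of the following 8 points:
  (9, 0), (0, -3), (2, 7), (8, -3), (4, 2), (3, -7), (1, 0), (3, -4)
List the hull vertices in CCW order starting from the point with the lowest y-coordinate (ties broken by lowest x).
Hull (CCW) = [(3, -7), (8, -3), (9, 0), (2, 7), (0, -3)]

Graham scan procedure:
  1. Find the pivot p₀ = point with lowest y (tie → lowest x): (3, -7).
  2. Sort the remaining points by polar angle around p₀.
  3. Walk through sorted points, maintaining a stack; pop the top while the last three entries make a non-left turn (cross product ≤ 0).
  4. Final stack is the convex hull in CCW order: (3, -7), (8, -3), (9, 0), (2, 7), (0, -3).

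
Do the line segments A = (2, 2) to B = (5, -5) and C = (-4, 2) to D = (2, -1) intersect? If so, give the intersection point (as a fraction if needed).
No (intersection of containing lines falls outside at least one segment)

Parametrize and solve: t = 6/11, s = 14/11. At least one of these is outside [0, 1], so the segments do not intersect.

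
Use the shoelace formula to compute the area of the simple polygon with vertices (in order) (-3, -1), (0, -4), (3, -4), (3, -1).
Area = 27/2

Shoelace formula: Area = (1/2) |Σ_i (x_i · y_{i+1} − x_{i+1} · y_i)| (indices mod n). Compute each cross term:
  (-3)(-4) − (0)(-1) = 12
  (0)(-4) − (3)(-4) = 12
  (3)(-1) − (3)(-4) = 9
  (3)(-1) − (-3)(-1) = -6
Sum = 27, so (signed) Area = 27/2 = 27/2, |Area| = 27/2.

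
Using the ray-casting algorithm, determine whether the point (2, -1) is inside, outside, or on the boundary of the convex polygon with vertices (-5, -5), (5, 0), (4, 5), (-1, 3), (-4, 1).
The point (2, -1) lies strictly inside the polygon

Cast a horizontal ray to the right from the query point and count how many polygon edges it crosses (each edge strictly once or zero times, handled with the usual half-open convention). 
Parity of crossings → odd ⇒ inside.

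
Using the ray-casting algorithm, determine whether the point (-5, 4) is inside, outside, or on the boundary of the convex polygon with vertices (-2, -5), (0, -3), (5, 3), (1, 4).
The point (-5, 4) lies strictly outside the polygon

Cast a horizontal ray to the right from the query point and count how many polygon edges it crosses (each edge strictly once or zero times, handled with the usual half-open convention). 
Parity of crossings → even ⇒ outside.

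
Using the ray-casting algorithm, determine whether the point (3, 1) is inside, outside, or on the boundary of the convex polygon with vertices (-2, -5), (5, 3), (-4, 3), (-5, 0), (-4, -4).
The point (3, 1) lies strictly inside the polygon

Cast a horizontal ray to the right from the query point and count how many polygon edges it crosses (each edge strictly once or zero times, handled with the usual half-open convention). 
Parity of crossings → odd ⇒ inside.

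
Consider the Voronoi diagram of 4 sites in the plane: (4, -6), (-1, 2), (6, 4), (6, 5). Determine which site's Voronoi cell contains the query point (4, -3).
Nearest site = (4, -6)

The Voronoi cell of site s contains exactly those query points closer to s than to any other site. Compute squared distances from q = (4, -3) to each site:
  (4 − 4)² + (-6 − -3)² = 9
  (-1 − 4)² + (2 − -3)² = 50
  (6 − 4)² + (4 − -3)² = 53
  (6 − 4)² + (5 − -3)² = 68
Minimum is attained by (4, -6), so q lies in its Voronoi cell.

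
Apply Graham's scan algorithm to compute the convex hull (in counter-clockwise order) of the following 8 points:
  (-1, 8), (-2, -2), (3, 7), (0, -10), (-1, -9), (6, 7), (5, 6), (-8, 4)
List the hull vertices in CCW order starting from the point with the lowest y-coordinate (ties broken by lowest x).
Hull (CCW) = [(0, -10), (6, 7), (-1, 8), (-8, 4), (-1, -9)]

Graham scan procedure:
  1. Find the pivot p₀ = point with lowest y (tie → lowest x): (0, -10).
  2. Sort the remaining points by polar angle around p₀.
  3. Walk through sorted points, maintaining a stack; pop the top while the last three entries make a non-left turn (cross product ≤ 0).
  4. Final stack is the convex hull in CCW order: (0, -10), (6, 7), (-1, 8), (-8, 4), (-1, -9).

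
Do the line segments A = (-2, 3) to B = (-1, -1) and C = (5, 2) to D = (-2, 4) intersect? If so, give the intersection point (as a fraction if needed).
No (intersection of containing lines falls outside at least one segment)

Parametrize and solve: t = -7/26, s = 27/26. At least one of these is outside [0, 1], so the segments do not intersect.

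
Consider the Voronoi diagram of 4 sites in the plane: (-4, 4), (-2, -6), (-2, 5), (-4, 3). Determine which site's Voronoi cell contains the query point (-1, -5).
Nearest site = (-2, -6)

The Voronoi cell of site s contains exactly those query points closer to s than to any other site. Compute squared distances from q = (-1, -5) to each site:
  (-2 − -1)² + (-6 − -5)² = 2
  (-4 − -1)² + (3 − -5)² = 73
  (-4 − -1)² + (4 − -5)² = 90
  (-2 − -1)² + (5 − -5)² = 101
Minimum is attained by (-2, -6), so q lies in its Voronoi cell.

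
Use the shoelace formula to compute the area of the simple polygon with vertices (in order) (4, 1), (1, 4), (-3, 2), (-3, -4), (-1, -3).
Area = 63/2

Shoelace formula: Area = (1/2) |Σ_i (x_i · y_{i+1} − x_{i+1} · y_i)| (indices mod n). Compute each cross term:
  (4)(4) − (1)(1) = 15
  (1)(2) − (-3)(4) = 14
  (-3)(-4) − (-3)(2) = 18
  (-3)(-3) − (-1)(-4) = 5
  (-1)(1) − (4)(-3) = 11
Sum = 63, so (signed) Area = 63/2 = 63/2, |Area| = 63/2.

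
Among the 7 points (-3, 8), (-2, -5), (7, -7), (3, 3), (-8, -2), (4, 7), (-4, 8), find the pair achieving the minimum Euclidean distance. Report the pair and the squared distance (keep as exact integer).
Pair = ((-3, 8), (-4, 8)); squared distance = 1

Compute all C(7, 2) = 21 pairwise squared distances (x_i − x_j)² + (y_i − y_j)². The minimum is 1, attained by the pair ((-3, 8), (-4, 8)).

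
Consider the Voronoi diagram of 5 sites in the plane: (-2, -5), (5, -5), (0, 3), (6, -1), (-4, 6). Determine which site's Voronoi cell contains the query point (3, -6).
Nearest site = (5, -5)

The Voronoi cell of site s contains exactly those query points closer to s than to any other site. Compute squared distances from q = (3, -6) to each site:
  (5 − 3)² + (-5 − -6)² = 5
  (-2 − 3)² + (-5 − -6)² = 26
  (6 − 3)² + (-1 − -6)² = 34
  (0 − 3)² + (3 − -6)² = 90
  (-4 − 3)² + (6 − -6)² = 193
Minimum is attained by (5, -5), so q lies in its Voronoi cell.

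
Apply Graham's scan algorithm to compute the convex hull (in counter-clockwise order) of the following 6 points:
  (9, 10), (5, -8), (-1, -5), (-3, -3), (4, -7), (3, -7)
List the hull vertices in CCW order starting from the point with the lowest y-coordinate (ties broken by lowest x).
Hull (CCW) = [(5, -8), (9, 10), (-3, -3), (-1, -5)]

Graham scan procedure:
  1. Find the pivot p₀ = point with lowest y (tie → lowest x): (5, -8).
  2. Sort the remaining points by polar angle around p₀.
  3. Walk through sorted points, maintaining a stack; pop the top while the last three entries make a non-left turn (cross product ≤ 0).
  4. Final stack is the convex hull in CCW order: (5, -8), (9, 10), (-3, -3), (-1, -5).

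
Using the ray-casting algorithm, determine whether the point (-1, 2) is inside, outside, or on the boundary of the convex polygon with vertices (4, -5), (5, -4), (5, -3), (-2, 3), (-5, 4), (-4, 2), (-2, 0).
The point (-1, 2) lies strictly inside the polygon

Cast a horizontal ray to the right from the query point and count how many polygon edges it crosses (each edge strictly once or zero times, handled with the usual half-open convention). 
Parity of crossings → odd ⇒ inside.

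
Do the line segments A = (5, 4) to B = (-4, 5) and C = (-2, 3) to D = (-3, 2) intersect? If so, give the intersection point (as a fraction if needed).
No (intersection of containing lines falls outside at least one segment)

Parametrize and solve: t = 3/5, s = -8/5. At least one of these is outside [0, 1], so the segments do not intersect.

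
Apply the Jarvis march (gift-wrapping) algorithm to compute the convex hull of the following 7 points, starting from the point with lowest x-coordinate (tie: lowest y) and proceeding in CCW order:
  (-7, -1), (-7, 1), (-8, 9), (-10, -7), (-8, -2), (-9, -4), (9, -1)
Hull (CCW) = [(-10, -7), (9, -1), (-8, 9)]

Jarvis march: at each step, from the current hull vertex p, select the next vertex q as the point such that every other point lies strictly to the left of (or on) the directed line p → q. (Equivalently: for every other point r, the cross product (q − p) × (r − p) ≥ 0.)
Starting point (lowest x, tie lowest y): (-10, -7). Wrap until returning to start. Resulting hull: (-10, -7), (9, -1), (-8, 9).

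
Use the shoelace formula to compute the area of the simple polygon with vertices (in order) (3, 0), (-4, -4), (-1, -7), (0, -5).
Area = 16

Shoelace formula: Area = (1/2) |Σ_i (x_i · y_{i+1} − x_{i+1} · y_i)| (indices mod n). Compute each cross term:
  (3)(-4) − (-4)(0) = -12
  (-4)(-7) − (-1)(-4) = 24
  (-1)(-5) − (0)(-7) = 5
  (0)(0) − (3)(-5) = 15
Sum = 32, so (signed) Area = 32/2 = 16, |Area| = 16.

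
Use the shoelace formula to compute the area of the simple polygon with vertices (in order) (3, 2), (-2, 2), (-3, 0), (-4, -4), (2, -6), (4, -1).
Area = 93/2

Shoelace formula: Area = (1/2) |Σ_i (x_i · y_{i+1} − x_{i+1} · y_i)| (indices mod n). Compute each cross term:
  (3)(2) − (-2)(2) = 10
  (-2)(0) − (-3)(2) = 6
  (-3)(-4) − (-4)(0) = 12
  (-4)(-6) − (2)(-4) = 32
  (2)(-1) − (4)(-6) = 22
  (4)(2) − (3)(-1) = 11
Sum = 93, so (signed) Area = 93/2 = 93/2, |Area| = 93/2.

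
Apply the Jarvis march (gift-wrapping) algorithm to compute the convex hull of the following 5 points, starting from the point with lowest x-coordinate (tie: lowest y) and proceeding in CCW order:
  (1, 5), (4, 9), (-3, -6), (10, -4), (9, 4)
Hull (CCW) = [(-3, -6), (10, -4), (9, 4), (4, 9), (1, 5)]

Jarvis march: at each step, from the current hull vertex p, select the next vertex q as the point such that every other point lies strictly to the left of (or on) the directed line p → q. (Equivalently: for every other point r, the cross product (q − p) × (r − p) ≥ 0.)
Starting point (lowest x, tie lowest y): (-3, -6). Wrap until returning to start. Resulting hull: (-3, -6), (10, -4), (9, 4), (4, 9), (1, 5).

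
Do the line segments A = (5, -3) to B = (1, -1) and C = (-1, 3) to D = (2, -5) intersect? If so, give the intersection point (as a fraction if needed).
No (intersection of containing lines falls outside at least one segment)

Parametrize and solve: t = 15/13, s = 6/13. At least one of these is outside [0, 1], so the segments do not intersect.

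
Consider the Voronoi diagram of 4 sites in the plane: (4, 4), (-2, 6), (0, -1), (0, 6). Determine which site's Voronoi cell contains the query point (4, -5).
Nearest site = (0, -1)

The Voronoi cell of site s contains exactly those query points closer to s than to any other site. Compute squared distances from q = (4, -5) to each site:
  (0 − 4)² + (-1 − -5)² = 32
  (4 − 4)² + (4 − -5)² = 81
  (0 − 4)² + (6 − -5)² = 137
  (-2 − 4)² + (6 − -5)² = 157
Minimum is attained by (0, -1), so q lies in its Voronoi cell.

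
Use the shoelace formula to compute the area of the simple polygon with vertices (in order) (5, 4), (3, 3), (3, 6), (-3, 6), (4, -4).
Area = 36

Shoelace formula: Area = (1/2) |Σ_i (x_i · y_{i+1} − x_{i+1} · y_i)| (indices mod n). Compute each cross term:
  (5)(3) − (3)(4) = 3
  (3)(6) − (3)(3) = 9
  (3)(6) − (-3)(6) = 36
  (-3)(-4) − (4)(6) = -12
  (4)(4) − (5)(-4) = 36
Sum = 72, so (signed) Area = 72/2 = 36, |Area| = 36.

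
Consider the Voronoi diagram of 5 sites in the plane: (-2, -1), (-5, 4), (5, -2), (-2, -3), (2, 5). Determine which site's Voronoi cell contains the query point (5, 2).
Nearest site = (5, -2)

The Voronoi cell of site s contains exactly those query points closer to s than to any other site. Compute squared distances from q = (5, 2) to each site:
  (5 − 5)² + (-2 − 2)² = 16
  (2 − 5)² + (5 − 2)² = 18
  (-2 − 5)² + (-1 − 2)² = 58
  (-2 − 5)² + (-3 − 2)² = 74
  (-5 − 5)² + (4 − 2)² = 104
Minimum is attained by (5, -2), so q lies in its Voronoi cell.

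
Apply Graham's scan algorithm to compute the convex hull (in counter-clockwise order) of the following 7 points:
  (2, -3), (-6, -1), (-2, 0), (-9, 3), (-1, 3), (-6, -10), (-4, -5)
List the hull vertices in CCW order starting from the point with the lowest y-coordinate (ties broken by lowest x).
Hull (CCW) = [(-6, -10), (2, -3), (-1, 3), (-9, 3)]

Graham scan procedure:
  1. Find the pivot p₀ = point with lowest y (tie → lowest x): (-6, -10).
  2. Sort the remaining points by polar angle around p₀.
  3. Walk through sorted points, maintaining a stack; pop the top while the last three entries make a non-left turn (cross product ≤ 0).
  4. Final stack is the convex hull in CCW order: (-6, -10), (2, -3), (-1, 3), (-9, 3).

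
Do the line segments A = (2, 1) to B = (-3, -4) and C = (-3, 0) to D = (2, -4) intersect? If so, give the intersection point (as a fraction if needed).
Yes; intersection at (-7/9, -16/9) (t = 5/9 on AB, s = 4/9 on CD)

Parametrize AB as A + t(B − A) = (2 + -5 t, 1 + -5 t) and CD as C + s(D − C) = (-3 + 5 s, 0 + -4 s). Solve the linear system for (t, s). Determinant = -45 ≠ 0, so a unique intersection of the containing lines exists. Solution: t = 5/9, s = 4/9 — both in [0, 1], so the segments cross. Intersection point: (-7/9, -16/9).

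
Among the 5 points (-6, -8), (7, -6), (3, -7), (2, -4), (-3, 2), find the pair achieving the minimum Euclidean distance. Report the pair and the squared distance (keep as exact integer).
Pair = ((3, -7), (2, -4)); squared distance = 10

Compute all C(5, 2) = 10 pairwise squared distances (x_i − x_j)² + (y_i − y_j)². The minimum is 10, attained by the pair ((3, -7), (2, -4)).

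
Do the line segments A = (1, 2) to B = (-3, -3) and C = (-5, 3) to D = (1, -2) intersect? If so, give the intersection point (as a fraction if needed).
Yes; intersection at (-23/25, -2/5) (t = 12/25 on AB, s = 17/25 on CD)

Parametrize AB as A + t(B − A) = (1 + -4 t, 2 + -5 t) and CD as C + s(D − C) = (-5 + 6 s, 3 + -5 s). Solve the linear system for (t, s). Determinant = -50 ≠ 0, so a unique intersection of the containing lines exists. Solution: t = 12/25, s = 17/25 — both in [0, 1], so the segments cross. Intersection point: (-23/25, -2/5).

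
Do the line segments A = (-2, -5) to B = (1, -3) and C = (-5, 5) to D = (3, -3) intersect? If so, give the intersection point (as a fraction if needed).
No (intersection of containing lines falls outside at least one segment)

Parametrize and solve: t = 7/5, s = 9/10. At least one of these is outside [0, 1], so the segments do not intersect.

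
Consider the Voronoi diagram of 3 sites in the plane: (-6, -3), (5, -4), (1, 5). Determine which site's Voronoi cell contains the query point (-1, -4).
Nearest site = (-6, -3)

The Voronoi cell of site s contains exactly those query points closer to s than to any other site. Compute squared distances from q = (-1, -4) to each site:
  (-6 − -1)² + (-3 − -4)² = 26
  (5 − -1)² + (-4 − -4)² = 36
  (1 − -1)² + (5 − -4)² = 85
Minimum is attained by (-6, -3), so q lies in its Voronoi cell.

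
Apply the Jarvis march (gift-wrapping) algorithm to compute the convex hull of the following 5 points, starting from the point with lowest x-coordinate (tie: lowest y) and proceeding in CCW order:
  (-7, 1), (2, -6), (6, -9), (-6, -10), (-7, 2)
Hull (CCW) = [(-7, 1), (-6, -10), (6, -9), (-7, 2)]

Jarvis march: at each step, from the current hull vertex p, select the next vertex q as the point such that every other point lies strictly to the left of (or on) the directed line p → q. (Equivalently: for every other point r, the cross product (q − p) × (r − p) ≥ 0.)
Starting point (lowest x, tie lowest y): (-7, 1). Wrap until returning to start. Resulting hull: (-7, 1), (-6, -10), (6, -9), (-7, 2).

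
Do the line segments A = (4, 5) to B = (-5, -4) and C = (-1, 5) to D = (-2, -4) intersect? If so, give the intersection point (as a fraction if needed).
Yes; intersection at (-13/8, -5/8) (t = 5/8 on AB, s = 5/8 on CD)

Parametrize AB as A + t(B − A) = (4 + -9 t, 5 + -9 t) and CD as C + s(D − C) = (-1 + -1 s, 5 + -9 s). Solve the linear system for (t, s). Determinant = -72 ≠ 0, so a unique intersection of the containing lines exists. Solution: t = 5/8, s = 5/8 — both in [0, 1], so the segments cross. Intersection point: (-13/8, -5/8).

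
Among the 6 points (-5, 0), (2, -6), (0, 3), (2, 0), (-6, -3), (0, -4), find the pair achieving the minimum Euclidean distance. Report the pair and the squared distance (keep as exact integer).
Pair = ((2, -6), (0, -4)); squared distance = 8

Compute all C(6, 2) = 15 pairwise squared distances (x_i − x_j)² + (y_i − y_j)². The minimum is 8, attained by the pair ((2, -6), (0, -4)).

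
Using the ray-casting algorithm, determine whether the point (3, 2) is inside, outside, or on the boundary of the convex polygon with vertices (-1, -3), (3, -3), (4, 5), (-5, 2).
The point (3, 2) lies strictly inside the polygon

Cast a horizontal ray to the right from the query point and count how many polygon edges it crosses (each edge strictly once or zero times, handled with the usual half-open convention). 
Parity of crossings → odd ⇒ inside.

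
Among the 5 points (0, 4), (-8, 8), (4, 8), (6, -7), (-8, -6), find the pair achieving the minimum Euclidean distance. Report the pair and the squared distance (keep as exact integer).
Pair = ((0, 4), (4, 8)); squared distance = 32

Compute all C(5, 2) = 10 pairwise squared distances (x_i − x_j)² + (y_i − y_j)². The minimum is 32, attained by the pair ((0, 4), (4, 8)).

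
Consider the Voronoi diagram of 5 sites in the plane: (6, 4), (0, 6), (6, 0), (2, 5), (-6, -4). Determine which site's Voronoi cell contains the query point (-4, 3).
Nearest site = (0, 6)

The Voronoi cell of site s contains exactly those query points closer to s than to any other site. Compute squared distances from q = (-4, 3) to each site:
  (0 − -4)² + (6 − 3)² = 25
  (2 − -4)² + (5 − 3)² = 40
  (-6 − -4)² + (-4 − 3)² = 53
  (6 − -4)² + (4 − 3)² = 101
  (6 − -4)² + (0 − 3)² = 109
Minimum is attained by (0, 6), so q lies in its Voronoi cell.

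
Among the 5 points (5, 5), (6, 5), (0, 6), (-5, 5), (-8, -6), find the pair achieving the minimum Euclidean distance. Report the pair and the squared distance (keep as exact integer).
Pair = ((5, 5), (6, 5)); squared distance = 1

Compute all C(5, 2) = 10 pairwise squared distances (x_i − x_j)² + (y_i − y_j)². The minimum is 1, attained by the pair ((5, 5), (6, 5)).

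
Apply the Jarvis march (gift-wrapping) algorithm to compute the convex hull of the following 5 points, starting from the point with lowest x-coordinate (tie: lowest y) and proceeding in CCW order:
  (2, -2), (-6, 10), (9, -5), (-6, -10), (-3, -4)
Hull (CCW) = [(-6, -10), (9, -5), (-6, 10)]

Jarvis march: at each step, from the current hull vertex p, select the next vertex q as the point such that every other point lies strictly to the left of (or on) the directed line p → q. (Equivalently: for every other point r, the cross product (q − p) × (r − p) ≥ 0.)
Starting point (lowest x, tie lowest y): (-6, -10). Wrap until returning to start. Resulting hull: (-6, -10), (9, -5), (-6, 10).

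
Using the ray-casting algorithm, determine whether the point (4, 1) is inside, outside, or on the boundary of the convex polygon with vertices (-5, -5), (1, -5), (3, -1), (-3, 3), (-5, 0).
The point (4, 1) lies strictly outside the polygon

Cast a horizontal ray to the right from the query point and count how many polygon edges it crosses (each edge strictly once or zero times, handled with the usual half-open convention). 
Parity of crossings → even ⇒ outside.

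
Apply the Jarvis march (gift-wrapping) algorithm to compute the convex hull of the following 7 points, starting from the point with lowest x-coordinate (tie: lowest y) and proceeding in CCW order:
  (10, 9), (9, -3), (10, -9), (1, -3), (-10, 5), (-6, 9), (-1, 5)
Hull (CCW) = [(-10, 5), (1, -3), (10, -9), (10, 9), (-6, 9)]

Jarvis march: at each step, from the current hull vertex p, select the next vertex q as the point such that every other point lies strictly to the left of (or on) the directed line p → q. (Equivalently: for every other point r, the cross product (q − p) × (r − p) ≥ 0.)
Starting point (lowest x, tie lowest y): (-10, 5). Wrap until returning to start. Resulting hull: (-10, 5), (1, -3), (10, -9), (10, 9), (-6, 9).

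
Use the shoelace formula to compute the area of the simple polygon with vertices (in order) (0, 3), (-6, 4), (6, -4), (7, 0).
Area = 67/2

Shoelace formula: Area = (1/2) |Σ_i (x_i · y_{i+1} − x_{i+1} · y_i)| (indices mod n). Compute each cross term:
  (0)(4) − (-6)(3) = 18
  (-6)(-4) − (6)(4) = 0
  (6)(0) − (7)(-4) = 28
  (7)(3) − (0)(0) = 21
Sum = 67, so (signed) Area = 67/2 = 67/2, |Area| = 67/2.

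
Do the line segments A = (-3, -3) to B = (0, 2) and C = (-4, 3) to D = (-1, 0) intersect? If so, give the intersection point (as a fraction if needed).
Yes; intersection at (-9/8, 1/8) (t = 5/8 on AB, s = 23/24 on CD)

Parametrize AB as A + t(B − A) = (-3 + 3 t, -3 + 5 t) and CD as C + s(D − C) = (-4 + 3 s, 3 + -3 s). Solve the linear system for (t, s). Determinant = 24 ≠ 0, so a unique intersection of the containing lines exists. Solution: t = 5/8, s = 23/24 — both in [0, 1], so the segments cross. Intersection point: (-9/8, 1/8).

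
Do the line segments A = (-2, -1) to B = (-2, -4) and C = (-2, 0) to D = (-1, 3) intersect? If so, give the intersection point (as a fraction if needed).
No (intersection of containing lines falls outside at least one segment)

Parametrize and solve: t = -1/3, s = 0. At least one of these is outside [0, 1], so the segments do not intersect.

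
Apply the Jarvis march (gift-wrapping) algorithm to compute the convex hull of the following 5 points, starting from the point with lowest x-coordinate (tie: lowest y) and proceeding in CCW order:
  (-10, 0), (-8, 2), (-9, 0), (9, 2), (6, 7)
Hull (CCW) = [(-10, 0), (-9, 0), (9, 2), (6, 7), (-8, 2)]

Jarvis march: at each step, from the current hull vertex p, select the next vertex q as the point such that every other point lies strictly to the left of (or on) the directed line p → q. (Equivalently: for every other point r, the cross product (q − p) × (r − p) ≥ 0.)
Starting point (lowest x, tie lowest y): (-10, 0). Wrap until returning to start. Resulting hull: (-10, 0), (-9, 0), (9, 2), (6, 7), (-8, 2).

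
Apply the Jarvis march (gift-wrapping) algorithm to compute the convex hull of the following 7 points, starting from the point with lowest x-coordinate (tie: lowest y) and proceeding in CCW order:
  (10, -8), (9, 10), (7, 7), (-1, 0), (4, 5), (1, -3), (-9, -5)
Hull (CCW) = [(-9, -5), (10, -8), (9, 10)]

Jarvis march: at each step, from the current hull vertex p, select the next vertex q as the point such that every other point lies strictly to the left of (or on) the directed line p → q. (Equivalently: for every other point r, the cross product (q − p) × (r − p) ≥ 0.)
Starting point (lowest x, tie lowest y): (-9, -5). Wrap until returning to start. Resulting hull: (-9, -5), (10, -8), (9, 10).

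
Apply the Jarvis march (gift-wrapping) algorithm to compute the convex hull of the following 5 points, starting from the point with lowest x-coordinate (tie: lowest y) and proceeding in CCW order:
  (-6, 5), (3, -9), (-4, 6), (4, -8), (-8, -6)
Hull (CCW) = [(-8, -6), (3, -9), (4, -8), (-4, 6), (-6, 5)]

Jarvis march: at each step, from the current hull vertex p, select the next vertex q as the point such that every other point lies strictly to the left of (or on) the directed line p → q. (Equivalently: for every other point r, the cross product (q − p) × (r − p) ≥ 0.)
Starting point (lowest x, tie lowest y): (-8, -6). Wrap until returning to start. Resulting hull: (-8, -6), (3, -9), (4, -8), (-4, 6), (-6, 5).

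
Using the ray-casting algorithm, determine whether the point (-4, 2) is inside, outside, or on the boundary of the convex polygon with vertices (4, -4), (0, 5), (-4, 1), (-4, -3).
The point (-4, 2) lies strictly outside the polygon

Cast a horizontal ray to the right from the query point and count how many polygon edges it crosses (each edge strictly once or zero times, handled with the usual half-open convention). 
Parity of crossings → even ⇒ outside.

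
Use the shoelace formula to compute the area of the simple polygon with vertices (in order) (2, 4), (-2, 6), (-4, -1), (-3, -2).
Area = 43/2

Shoelace formula: Area = (1/2) |Σ_i (x_i · y_{i+1} − x_{i+1} · y_i)| (indices mod n). Compute each cross term:
  (2)(6) − (-2)(4) = 20
  (-2)(-1) − (-4)(6) = 26
  (-4)(-2) − (-3)(-1) = 5
  (-3)(4) − (2)(-2) = -8
Sum = 43, so (signed) Area = 43/2 = 43/2, |Area| = 43/2.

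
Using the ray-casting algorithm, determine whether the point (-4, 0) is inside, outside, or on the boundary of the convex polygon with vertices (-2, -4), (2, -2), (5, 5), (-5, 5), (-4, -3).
The point (-4, 0) lies strictly inside the polygon

Cast a horizontal ray to the right from the query point and count how many polygon edges it crosses (each edge strictly once or zero times, handled with the usual half-open convention). 
Parity of crossings → odd ⇒ inside.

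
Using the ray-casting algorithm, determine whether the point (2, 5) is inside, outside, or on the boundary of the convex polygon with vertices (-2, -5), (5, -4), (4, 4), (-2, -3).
The point (2, 5) lies strictly outside the polygon

Cast a horizontal ray to the right from the query point and count how many polygon edges it crosses (each edge strictly once or zero times, handled with the usual half-open convention). 
Parity of crossings → even ⇒ outside.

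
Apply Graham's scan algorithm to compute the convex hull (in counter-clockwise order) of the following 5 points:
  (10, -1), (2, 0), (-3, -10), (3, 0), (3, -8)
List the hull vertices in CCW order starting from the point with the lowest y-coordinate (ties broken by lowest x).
Hull (CCW) = [(-3, -10), (3, -8), (10, -1), (3, 0), (2, 0)]

Graham scan procedure:
  1. Find the pivot p₀ = point with lowest y (tie → lowest x): (-3, -10).
  2. Sort the remaining points by polar angle around p₀.
  3. Walk through sorted points, maintaining a stack; pop the top while the last three entries make a non-left turn (cross product ≤ 0).
  4. Final stack is the convex hull in CCW order: (-3, -10), (3, -8), (10, -1), (3, 0), (2, 0).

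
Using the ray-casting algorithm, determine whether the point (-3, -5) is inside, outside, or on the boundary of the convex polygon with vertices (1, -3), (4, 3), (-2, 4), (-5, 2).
The point (-3, -5) lies strictly outside the polygon

Cast a horizontal ray to the right from the query point and count how many polygon edges it crosses (each edge strictly once or zero times, handled with the usual half-open convention). 
Parity of crossings → even ⇒ outside.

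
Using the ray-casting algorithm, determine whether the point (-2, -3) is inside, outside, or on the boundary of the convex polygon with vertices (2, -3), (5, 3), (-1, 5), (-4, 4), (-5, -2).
The point (-2, -3) lies strictly outside the polygon

Cast a horizontal ray to the right from the query point and count how many polygon edges it crosses (each edge strictly once or zero times, handled with the usual half-open convention). 
Parity of crossings → even ⇒ outside.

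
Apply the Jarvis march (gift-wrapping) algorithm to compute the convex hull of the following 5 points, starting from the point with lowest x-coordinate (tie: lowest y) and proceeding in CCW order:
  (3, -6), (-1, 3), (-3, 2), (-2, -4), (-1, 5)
Hull (CCW) = [(-3, 2), (-2, -4), (3, -6), (-1, 5)]

Jarvis march: at each step, from the current hull vertex p, select the next vertex q as the point such that every other point lies strictly to the left of (or on) the directed line p → q. (Equivalently: for every other point r, the cross product (q − p) × (r − p) ≥ 0.)
Starting point (lowest x, tie lowest y): (-3, 2). Wrap until returning to start. Resulting hull: (-3, 2), (-2, -4), (3, -6), (-1, 5).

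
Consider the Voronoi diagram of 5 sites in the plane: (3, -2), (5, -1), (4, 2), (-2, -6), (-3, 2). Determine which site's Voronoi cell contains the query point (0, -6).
Nearest site = (-2, -6)

The Voronoi cell of site s contains exactly those query points closer to s than to any other site. Compute squared distances from q = (0, -6) to each site:
  (-2 − 0)² + (-6 − -6)² = 4
  (3 − 0)² + (-2 − -6)² = 25
  (5 − 0)² + (-1 − -6)² = 50
  (-3 − 0)² + (2 − -6)² = 73
  (4 − 0)² + (2 − -6)² = 80
Minimum is attained by (-2, -6), so q lies in its Voronoi cell.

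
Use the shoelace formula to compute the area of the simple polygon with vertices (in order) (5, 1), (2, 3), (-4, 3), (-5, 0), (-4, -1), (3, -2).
Area = 75/2

Shoelace formula: Area = (1/2) |Σ_i (x_i · y_{i+1} − x_{i+1} · y_i)| (indices mod n). Compute each cross term:
  (5)(3) − (2)(1) = 13
  (2)(3) − (-4)(3) = 18
  (-4)(0) − (-5)(3) = 15
  (-5)(-1) − (-4)(0) = 5
  (-4)(-2) − (3)(-1) = 11
  (3)(1) − (5)(-2) = 13
Sum = 75, so (signed) Area = 75/2 = 75/2, |Area| = 75/2.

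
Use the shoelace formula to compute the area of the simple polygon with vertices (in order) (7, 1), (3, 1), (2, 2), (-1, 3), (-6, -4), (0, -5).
Area = 103/2

Shoelace formula: Area = (1/2) |Σ_i (x_i · y_{i+1} − x_{i+1} · y_i)| (indices mod n). Compute each cross term:
  (7)(1) − (3)(1) = 4
  (3)(2) − (2)(1) = 4
  (2)(3) − (-1)(2) = 8
  (-1)(-4) − (-6)(3) = 22
  (-6)(-5) − (0)(-4) = 30
  (0)(1) − (7)(-5) = 35
Sum = 103, so (signed) Area = 103/2 = 103/2, |Area| = 103/2.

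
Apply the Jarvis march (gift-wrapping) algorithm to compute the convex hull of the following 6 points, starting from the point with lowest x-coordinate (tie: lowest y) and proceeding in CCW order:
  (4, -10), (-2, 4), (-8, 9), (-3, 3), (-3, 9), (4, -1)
Hull (CCW) = [(-8, 9), (4, -10), (4, -1), (-3, 9)]

Jarvis march: at each step, from the current hull vertex p, select the next vertex q as the point such that every other point lies strictly to the left of (or on) the directed line p → q. (Equivalently: for every other point r, the cross product (q − p) × (r − p) ≥ 0.)
Starting point (lowest x, tie lowest y): (-8, 9). Wrap until returning to start. Resulting hull: (-8, 9), (4, -10), (4, -1), (-3, 9).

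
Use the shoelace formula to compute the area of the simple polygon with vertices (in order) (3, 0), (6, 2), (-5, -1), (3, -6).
Area = 61/2

Shoelace formula: Area = (1/2) |Σ_i (x_i · y_{i+1} − x_{i+1} · y_i)| (indices mod n). Compute each cross term:
  (3)(2) − (6)(0) = 6
  (6)(-1) − (-5)(2) = 4
  (-5)(-6) − (3)(-1) = 33
  (3)(0) − (3)(-6) = 18
Sum = 61, so (signed) Area = 61/2 = 61/2, |Area| = 61/2.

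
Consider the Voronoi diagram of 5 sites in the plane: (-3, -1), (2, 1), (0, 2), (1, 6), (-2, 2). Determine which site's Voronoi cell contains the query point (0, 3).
Nearest site = (0, 2)

The Voronoi cell of site s contains exactly those query points closer to s than to any other site. Compute squared distances from q = (0, 3) to each site:
  (0 − 0)² + (2 − 3)² = 1
  (-2 − 0)² + (2 − 3)² = 5
  (2 − 0)² + (1 − 3)² = 8
  (1 − 0)² + (6 − 3)² = 10
  (-3 − 0)² + (-1 − 3)² = 25
Minimum is attained by (0, 2), so q lies in its Voronoi cell.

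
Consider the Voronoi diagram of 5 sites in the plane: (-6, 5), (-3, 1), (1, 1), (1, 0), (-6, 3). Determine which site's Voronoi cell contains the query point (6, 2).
Nearest site = (1, 1)

The Voronoi cell of site s contains exactly those query points closer to s than to any other site. Compute squared distances from q = (6, 2) to each site:
  (1 − 6)² + (1 − 2)² = 26
  (1 − 6)² + (0 − 2)² = 29
  (-3 − 6)² + (1 − 2)² = 82
  (-6 − 6)² + (3 − 2)² = 145
  (-6 − 6)² + (5 − 2)² = 153
Minimum is attained by (1, 1), so q lies in its Voronoi cell.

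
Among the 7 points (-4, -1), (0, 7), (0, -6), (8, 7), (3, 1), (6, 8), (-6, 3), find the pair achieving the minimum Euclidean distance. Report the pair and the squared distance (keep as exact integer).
Pair = ((8, 7), (6, 8)); squared distance = 5

Compute all C(7, 2) = 21 pairwise squared distances (x_i − x_j)² + (y_i − y_j)². The minimum is 5, attained by the pair ((8, 7), (6, 8)).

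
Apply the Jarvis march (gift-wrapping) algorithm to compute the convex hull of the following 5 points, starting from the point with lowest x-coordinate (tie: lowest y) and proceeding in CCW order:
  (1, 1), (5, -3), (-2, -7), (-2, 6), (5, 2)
Hull (CCW) = [(-2, -7), (5, -3), (5, 2), (-2, 6)]

Jarvis march: at each step, from the current hull vertex p, select the next vertex q as the point such that every other point lies strictly to the left of (or on) the directed line p → q. (Equivalently: for every other point r, the cross product (q − p) × (r − p) ≥ 0.)
Starting point (lowest x, tie lowest y): (-2, -7). Wrap until returning to start. Resulting hull: (-2, -7), (5, -3), (5, 2), (-2, 6).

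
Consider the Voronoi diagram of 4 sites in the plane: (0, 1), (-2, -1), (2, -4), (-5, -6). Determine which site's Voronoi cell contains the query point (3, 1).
Nearest site = (0, 1)

The Voronoi cell of site s contains exactly those query points closer to s than to any other site. Compute squared distances from q = (3, 1) to each site:
  (0 − 3)² + (1 − 1)² = 9
  (2 − 3)² + (-4 − 1)² = 26
  (-2 − 3)² + (-1 − 1)² = 29
  (-5 − 3)² + (-6 − 1)² = 113
Minimum is attained by (0, 1), so q lies in its Voronoi cell.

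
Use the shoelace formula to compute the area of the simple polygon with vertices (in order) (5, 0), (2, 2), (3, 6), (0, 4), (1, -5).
Area = 49/2

Shoelace formula: Area = (1/2) |Σ_i (x_i · y_{i+1} − x_{i+1} · y_i)| (indices mod n). Compute each cross term:
  (5)(2) − (2)(0) = 10
  (2)(6) − (3)(2) = 6
  (3)(4) − (0)(6) = 12
  (0)(-5) − (1)(4) = -4
  (1)(0) − (5)(-5) = 25
Sum = 49, so (signed) Area = 49/2 = 49/2, |Area| = 49/2.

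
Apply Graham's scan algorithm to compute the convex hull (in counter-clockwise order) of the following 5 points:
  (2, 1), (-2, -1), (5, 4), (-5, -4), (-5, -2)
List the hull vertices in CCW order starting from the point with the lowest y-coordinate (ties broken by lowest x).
Hull (CCW) = [(-5, -4), (2, 1), (5, 4), (-5, -2)]

Graham scan procedure:
  1. Find the pivot p₀ = point with lowest y (tie → lowest x): (-5, -4).
  2. Sort the remaining points by polar angle around p₀.
  3. Walk through sorted points, maintaining a stack; pop the top while the last three entries make a non-left turn (cross product ≤ 0).
  4. Final stack is the convex hull in CCW order: (-5, -4), (2, 1), (5, 4), (-5, -2).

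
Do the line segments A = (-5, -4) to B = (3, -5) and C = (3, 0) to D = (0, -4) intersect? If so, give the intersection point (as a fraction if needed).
No (intersection of containing lines falls outside at least one segment)

Parametrize and solve: t = 4/7, s = 8/7. At least one of these is outside [0, 1], so the segments do not intersect.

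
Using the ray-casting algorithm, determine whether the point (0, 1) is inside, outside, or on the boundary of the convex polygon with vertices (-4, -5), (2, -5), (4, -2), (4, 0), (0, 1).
The point (0, 1) lies on the polygon boundary

Boundary check: the query satisfies the collinearity and bounding-box conditions for some polygon edge, so it lies exactly on the boundary.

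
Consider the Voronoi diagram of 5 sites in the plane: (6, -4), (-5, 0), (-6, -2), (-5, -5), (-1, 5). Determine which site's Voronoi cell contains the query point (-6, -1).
Nearest site = (-6, -2)

The Voronoi cell of site s contains exactly those query points closer to s than to any other site. Compute squared distances from q = (-6, -1) to each site:
  (-6 − -6)² + (-2 − -1)² = 1
  (-5 − -6)² + (0 − -1)² = 2
  (-5 − -6)² + (-5 − -1)² = 17
  (-1 − -6)² + (5 − -1)² = 61
  (6 − -6)² + (-4 − -1)² = 153
Minimum is attained by (-6, -2), so q lies in its Voronoi cell.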